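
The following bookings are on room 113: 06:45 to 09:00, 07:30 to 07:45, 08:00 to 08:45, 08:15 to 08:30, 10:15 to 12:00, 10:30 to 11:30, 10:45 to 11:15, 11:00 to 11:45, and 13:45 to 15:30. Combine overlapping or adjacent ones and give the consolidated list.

06:45-09:00, 10:15-12:00, 13:45-15:30

07:30-07:45 overlaps/touches 06:45-09:00 → extend to 06:45-09:00.
08:00-08:45 overlaps/touches 06:45-09:00 → extend to 06:45-09:00.
08:15-08:30 overlaps/touches 06:45-09:00 → extend to 06:45-09:00.
10:15-12:00 is disjoint → start new block.
10:30-11:30 overlaps/touches 10:15-12:00 → extend to 10:15-12:00.
10:45-11:15 overlaps/touches 10:15-12:00 → extend to 10:15-12:00.
11:00-11:45 overlaps/touches 10:15-12:00 → extend to 10:15-12:00.
13:45-15:30 is disjoint → start new block.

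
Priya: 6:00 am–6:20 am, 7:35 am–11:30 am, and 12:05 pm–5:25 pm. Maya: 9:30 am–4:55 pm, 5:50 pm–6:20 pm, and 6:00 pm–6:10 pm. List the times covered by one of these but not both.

B, merged: 9:30 am–4:55 pm, 5:50 pm–6:20 pm.
A but not B: 6:00 am–6:20 am, 7:35 am–9:30 am, 4:55 pm–5:25 pm.
B but not A: 11:30 am–12:05 pm, 5:50 pm–6:20 pm.
Combining gives A △ B.

6:00 am–6:20 am, 7:35 am–9:30 am, 11:30 am–12:05 pm, 4:55 pm–5:25 pm, 5:50 pm–6:20 pm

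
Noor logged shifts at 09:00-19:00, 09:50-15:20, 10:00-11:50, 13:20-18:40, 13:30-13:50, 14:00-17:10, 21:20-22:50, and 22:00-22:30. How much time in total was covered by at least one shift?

Merged: 09:00–19:00, 21:20–22:50.
Lengths: 10 h + 1 h 30 min = 11 h 30 min.

11 h 30 min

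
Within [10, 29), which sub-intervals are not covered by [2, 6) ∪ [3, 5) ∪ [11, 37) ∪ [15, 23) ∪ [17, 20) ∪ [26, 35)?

[10, 11)

After merging, the occupied span is [2, 6), [11, 37).
Gaps within [10, 29): [10, 11).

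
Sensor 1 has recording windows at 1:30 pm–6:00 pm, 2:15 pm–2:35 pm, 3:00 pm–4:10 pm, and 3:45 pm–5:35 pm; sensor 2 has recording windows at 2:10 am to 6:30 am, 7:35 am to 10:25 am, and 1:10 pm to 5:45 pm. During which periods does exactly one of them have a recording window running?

Merge the first list: 1:30 pm-6:00 pm.
A \ B = 5:45 pm-6:00 pm.
B \ A = 2:10 am-6:30 am, 7:35 am-10:25 am, 1:10 pm-1:30 pm.
Union of the two gives the symmetric difference.

2:10 am-6:30 am, 7:35 am-10:25 am, 1:10 pm-1:30 pm, 5:45 pm-6:00 pm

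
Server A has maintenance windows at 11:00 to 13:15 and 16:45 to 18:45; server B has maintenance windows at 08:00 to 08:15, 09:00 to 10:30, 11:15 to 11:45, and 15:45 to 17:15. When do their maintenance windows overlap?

11:15-11:45, 16:45-17:15

11:00-13:15 ∩ B → 11:15-11:45.
16:45-18:45 ∩ B → 16:45-17:15.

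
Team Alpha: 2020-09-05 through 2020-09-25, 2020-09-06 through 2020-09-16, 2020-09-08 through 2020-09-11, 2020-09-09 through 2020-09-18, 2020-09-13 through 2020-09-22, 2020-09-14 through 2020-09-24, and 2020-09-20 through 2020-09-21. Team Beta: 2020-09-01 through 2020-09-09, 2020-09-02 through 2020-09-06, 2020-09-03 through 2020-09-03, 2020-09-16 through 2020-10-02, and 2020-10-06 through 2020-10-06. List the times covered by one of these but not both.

2020-09-01 through 2020-09-04, 2020-09-10 through 2020-09-15, 2020-09-26 through 2020-10-02, 2020-10-06 through 2020-10-06

A, merged: 2020-09-05 through 2020-09-25.
B, merged: 2020-09-01 through 2020-09-09, 2020-09-16 through 2020-10-02, 2020-10-06 through 2020-10-06.
A but not B: 2020-09-10 through 2020-09-15.
B but not A: 2020-09-01 through 2020-09-04, 2020-09-26 through 2020-10-02, 2020-10-06 through 2020-10-06.
Combining gives A △ B.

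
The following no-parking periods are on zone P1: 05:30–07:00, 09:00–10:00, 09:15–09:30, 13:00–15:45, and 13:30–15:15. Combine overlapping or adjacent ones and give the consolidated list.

09:00–10:00 is disjoint → start new block.
09:15–09:30 overlaps/touches 09:00–10:00 → extend to 09:00–10:00.
13:00–15:45 is disjoint → start new block.
13:30–15:15 overlaps/touches 13:00–15:45 → extend to 13:00–15:45.

05:30–07:00, 09:00–10:00, 13:00–15:45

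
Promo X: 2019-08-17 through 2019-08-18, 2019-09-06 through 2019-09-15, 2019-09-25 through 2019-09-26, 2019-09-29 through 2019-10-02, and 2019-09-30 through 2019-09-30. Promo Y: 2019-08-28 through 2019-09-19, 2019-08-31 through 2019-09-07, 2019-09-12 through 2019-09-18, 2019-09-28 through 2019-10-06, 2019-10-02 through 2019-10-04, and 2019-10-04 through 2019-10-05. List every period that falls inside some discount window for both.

2019-09-06 through 2019-09-15, 2019-09-29 through 2019-10-02

First set merges to 2019-08-17 through 2019-08-18, 2019-09-06 through 2019-09-15, 2019-09-25 through 2019-09-26, 2019-09-29 through 2019-10-02.
Second set merges to 2019-08-28 through 2019-09-19, 2019-09-28 through 2019-10-06.
2019-08-17 through 2019-08-18 meets no B interval.
2019-09-06 through 2019-09-15 ∩ B → 2019-09-06 through 2019-09-15.
2019-09-25 through 2019-09-26 meets no B interval.
2019-09-29 through 2019-10-02 ∩ B → 2019-09-29 through 2019-10-02.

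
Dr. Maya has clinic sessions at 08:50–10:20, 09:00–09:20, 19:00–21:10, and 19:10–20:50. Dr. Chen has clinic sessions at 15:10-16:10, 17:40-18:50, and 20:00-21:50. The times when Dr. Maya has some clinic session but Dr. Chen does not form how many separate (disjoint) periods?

First set merges to 08:50-10:20, 19:00-21:10.
A \ B = 08:50-10:20, 19:00-20:00.
That is 2 disjoint pieces.

2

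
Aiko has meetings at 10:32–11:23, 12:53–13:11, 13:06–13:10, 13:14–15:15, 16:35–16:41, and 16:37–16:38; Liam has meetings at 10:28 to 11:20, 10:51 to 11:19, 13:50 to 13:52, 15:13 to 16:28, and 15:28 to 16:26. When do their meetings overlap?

First set merges to 10:32–11:23, 12:53–13:11, 13:14–15:15, 16:35–16:41.
Second set merges to 10:28–11:20, 13:50–13:52, 15:13–16:28.
10:32–11:23 overlaps B on 10:32–11:20.
12:53–13:11 falls entirely outside B.
13:14–15:15 overlaps B on 13:50–13:52, 15:13–15:15.
16:35–16:41 falls entirely outside B.

10:32–11:20, 13:50–13:52, 15:13–15:15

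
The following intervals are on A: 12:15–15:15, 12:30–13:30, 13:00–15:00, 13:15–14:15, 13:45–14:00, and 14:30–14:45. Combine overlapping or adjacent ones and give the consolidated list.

12:15–15:15

12:30–13:30 overlaps/touches 12:15–15:15 → extend to 12:15–15:15.
13:00–15:00 overlaps/touches 12:15–15:15 → extend to 12:15–15:15.
13:15–14:15 overlaps/touches 12:15–15:15 → extend to 12:15–15:15.
13:45–14:00 overlaps/touches 12:15–15:15 → extend to 12:15–15:15.
14:30–14:45 overlaps/touches 12:15–15:15 → extend to 12:15–15:15.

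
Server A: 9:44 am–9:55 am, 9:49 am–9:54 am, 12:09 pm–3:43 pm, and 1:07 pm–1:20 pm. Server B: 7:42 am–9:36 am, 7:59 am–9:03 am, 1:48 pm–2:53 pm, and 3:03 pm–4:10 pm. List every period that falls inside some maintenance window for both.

First set merges to 9:44 am–9:55 am, 12:09 pm–3:43 pm.
Second set merges to 7:42 am–9:36 am, 1:48 pm–2:53 pm, 3:03 pm–4:10 pm.
9:44 am–9:55 am falls entirely outside B.
12:09 pm–3:43 pm overlaps B on 1:48 pm–2:53 pm, 3:03 pm–3:43 pm.

1:48 pm–2:53 pm, 3:03 pm–3:43 pm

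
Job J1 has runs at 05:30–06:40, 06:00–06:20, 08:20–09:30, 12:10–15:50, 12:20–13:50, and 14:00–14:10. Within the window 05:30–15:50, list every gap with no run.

The merged coverage is 05:30–06:40, 08:20–09:30, 12:10–15:50.
Gaps within 05:30–15:50: 06:40–08:20, 09:30–12:10.

06:40–08:20, 09:30–12:10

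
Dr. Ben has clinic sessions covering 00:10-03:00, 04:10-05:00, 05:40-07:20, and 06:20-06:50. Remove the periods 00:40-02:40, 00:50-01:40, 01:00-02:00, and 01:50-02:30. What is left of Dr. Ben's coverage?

A, merged: 00:10–03:00, 04:10–05:00, 05:40–07:20.
B, merged: 00:40–02:40.
00:10–03:00 \ B = 00:10–00:40, 02:40–03:00.
04:10–05:00: nothing removed.
05:40–07:20: nothing removed.

00:10–00:40, 02:40–03:00, 04:10–05:00, 05:40–07:20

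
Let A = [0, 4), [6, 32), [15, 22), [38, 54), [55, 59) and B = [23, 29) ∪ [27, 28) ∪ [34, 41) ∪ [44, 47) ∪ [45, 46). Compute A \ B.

A, merged: [0, 4), [6, 32), [38, 54), [55, 59).
B, merged: [23, 29), [34, 41), [44, 47).
[0, 4) is untouched.
[6, 32) with B removed leaves [6, 23), [29, 32).
[38, 54) with B removed leaves [41, 44), [47, 54).
[55, 59) is untouched.

[0, 4) ∪ [6, 23) ∪ [29, 32) ∪ [41, 44) ∪ [47, 54) ∪ [55, 59)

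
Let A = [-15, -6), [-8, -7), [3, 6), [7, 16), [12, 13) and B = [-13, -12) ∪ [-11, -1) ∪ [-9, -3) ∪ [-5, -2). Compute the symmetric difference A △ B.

[-15, -13) ∪ [-12, -11) ∪ [-6, -1) ∪ [3, 6) ∪ [7, 16)

First set merges to [-15, -6), [3, 6), [7, 16).
Second set merges to [-13, -12), [-11, -1).
A \ B = [-15, -13), [-12, -11), [3, 6), [7, 16).
B \ A = [-6, -1).
Union of the two gives the symmetric difference.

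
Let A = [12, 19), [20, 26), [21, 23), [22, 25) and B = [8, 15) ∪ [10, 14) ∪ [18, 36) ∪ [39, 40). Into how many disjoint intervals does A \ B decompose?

1

Merge the first list: [12, 19), [20, 26).
Merge the second list: [8, 15), [18, 36), [39, 40).
A \ B = [15, 18).
That is 1 disjoint piece.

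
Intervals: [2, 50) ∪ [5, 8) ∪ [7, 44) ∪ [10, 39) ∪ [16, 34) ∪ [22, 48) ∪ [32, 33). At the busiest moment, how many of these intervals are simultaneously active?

At 32, 6 of the intervals are simultaneously active.
No point has more.

6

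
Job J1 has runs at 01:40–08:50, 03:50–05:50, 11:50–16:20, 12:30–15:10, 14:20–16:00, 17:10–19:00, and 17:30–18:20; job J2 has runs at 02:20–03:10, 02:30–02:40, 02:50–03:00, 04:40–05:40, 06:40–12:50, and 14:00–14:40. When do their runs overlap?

02:20-03:10, 04:40-05:40, 06:40-08:50, 11:50-12:50, 14:00-14:40

First set merges to 01:40-08:50, 11:50-16:20, 17:10-19:00.
Second set merges to 02:20-03:10, 04:40-05:40, 06:40-12:50, 14:00-14:40.
01:40-08:50 overlaps B on 02:20-03:10, 04:40-05:40, 06:40-08:50.
11:50-16:20 overlaps B on 11:50-12:50, 14:00-14:40.
17:10-19:00 falls entirely outside B.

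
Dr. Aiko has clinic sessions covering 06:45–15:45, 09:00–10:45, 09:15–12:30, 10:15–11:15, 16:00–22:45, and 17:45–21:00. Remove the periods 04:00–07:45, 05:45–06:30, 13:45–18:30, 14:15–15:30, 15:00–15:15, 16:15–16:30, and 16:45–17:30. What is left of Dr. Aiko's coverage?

07:45–13:45, 18:30–22:45

A, merged: 06:45–15:45, 16:00–22:45.
B, merged: 04:00–07:45, 13:45–18:30.
06:45–15:45 with B removed leaves 07:45–13:45.
16:00–22:45 with B removed leaves 18:30–22:45.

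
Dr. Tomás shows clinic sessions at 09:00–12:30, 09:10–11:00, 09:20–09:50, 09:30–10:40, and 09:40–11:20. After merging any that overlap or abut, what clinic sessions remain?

09:00–12:30

09:10–11:00 overlaps/touches 09:00–12:30 → extend to 09:00–12:30.
09:20–09:50 overlaps/touches 09:00–12:30 → extend to 09:00–12:30.
09:30–10:40 overlaps/touches 09:00–12:30 → extend to 09:00–12:30.
09:40–11:20 overlaps/touches 09:00–12:30 → extend to 09:00–12:30.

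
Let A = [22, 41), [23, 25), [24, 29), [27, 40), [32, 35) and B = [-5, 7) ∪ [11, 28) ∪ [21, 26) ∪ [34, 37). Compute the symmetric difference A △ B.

Merge the first list: [22, 41).
Merge the second list: [-5, 7), [11, 28), [34, 37).
A but not B: [28, 34), [37, 41).
B but not A: [-5, 7), [11, 22).
Combining gives A △ B.

[-5, 7) ∪ [11, 22) ∪ [28, 34) ∪ [37, 41)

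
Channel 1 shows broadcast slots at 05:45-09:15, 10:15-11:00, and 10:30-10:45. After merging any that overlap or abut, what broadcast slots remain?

05:45–09:15, 10:15–11:00

10:15–11:00 is disjoint → start new block.
10:30–10:45 overlaps/touches 10:15–11:00 → extend to 10:15–11:00.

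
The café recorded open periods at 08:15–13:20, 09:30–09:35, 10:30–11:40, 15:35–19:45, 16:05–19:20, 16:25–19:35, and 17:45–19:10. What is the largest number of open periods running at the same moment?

4

Walk the sorted start/end points keeping a running depth.
The depth first hits 4 at 17:45.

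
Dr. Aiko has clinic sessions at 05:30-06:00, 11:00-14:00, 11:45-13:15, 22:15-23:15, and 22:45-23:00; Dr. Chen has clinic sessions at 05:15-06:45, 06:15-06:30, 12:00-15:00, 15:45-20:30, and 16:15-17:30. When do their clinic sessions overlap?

Merge the first list: 05:30–06:00, 11:00–14:00, 22:15–23:15.
Merge the second list: 05:15–06:45, 12:00–15:00, 15:45–20:30.
05:30–06:00 overlaps B on 05:30–06:00.
11:00–14:00 overlaps B on 12:00–14:00.
22:15–23:15 falls entirely outside B.

05:30–06:00, 12:00–14:00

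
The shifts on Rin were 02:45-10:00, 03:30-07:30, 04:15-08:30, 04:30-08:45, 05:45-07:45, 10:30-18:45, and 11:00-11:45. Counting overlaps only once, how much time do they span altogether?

Merged: 02:45–10:00, 10:30–18:45.
Lengths: 7 h 15 min + 8 h 15 min = 15 h 30 min.

15 h 30 min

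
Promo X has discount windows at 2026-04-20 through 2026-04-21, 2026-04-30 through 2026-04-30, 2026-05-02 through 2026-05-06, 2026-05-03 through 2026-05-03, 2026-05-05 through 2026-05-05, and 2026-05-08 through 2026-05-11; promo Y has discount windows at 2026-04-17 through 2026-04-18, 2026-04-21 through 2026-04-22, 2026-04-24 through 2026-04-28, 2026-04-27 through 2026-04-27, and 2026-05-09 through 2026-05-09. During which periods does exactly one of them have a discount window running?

2026-04-17 through 2026-04-18, 2026-04-20 through 2026-04-20, 2026-04-22 through 2026-04-22, 2026-04-24 through 2026-04-28, 2026-04-30 through 2026-04-30, 2026-05-02 through 2026-05-06, 2026-05-08 through 2026-05-08, 2026-05-10 through 2026-05-11

A, merged: 2026-04-20 through 2026-04-21, 2026-04-30 through 2026-04-30, 2026-05-02 through 2026-05-06, 2026-05-08 through 2026-05-11.
B, merged: 2026-04-17 through 2026-04-18, 2026-04-21 through 2026-04-22, 2026-04-24 through 2026-04-28, 2026-05-09 through 2026-05-09.
Only in the first: 2026-04-20 through 2026-04-20, 2026-04-30 through 2026-04-30, 2026-05-02 through 2026-05-06, 2026-05-08 through 2026-05-08, 2026-05-10 through 2026-05-11.
Only in the second: 2026-04-17 through 2026-04-18, 2026-04-22 through 2026-04-22, 2026-04-24 through 2026-04-28.
Together these are the periods covered by exactly one.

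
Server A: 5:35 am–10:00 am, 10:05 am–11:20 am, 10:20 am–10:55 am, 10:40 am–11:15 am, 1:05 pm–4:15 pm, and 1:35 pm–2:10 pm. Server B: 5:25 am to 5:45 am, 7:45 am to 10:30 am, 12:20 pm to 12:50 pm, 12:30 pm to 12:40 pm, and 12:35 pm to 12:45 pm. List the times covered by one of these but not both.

A, merged: 5:35 am–10:00 am, 10:05 am–11:20 am, 1:05 pm–4:15 pm.
B, merged: 5:25 am–5:45 am, 7:45 am–10:30 am, 12:20 pm–12:50 pm.
Only in the first: 5:45 am–7:45 am, 10:30 am–11:20 am, 1:05 pm–4:15 pm.
Only in the second: 5:25 am–5:35 am, 10:00 am–10:05 am, 12:20 pm–12:50 pm.
Together these are the periods covered by exactly one.

5:25 am–5:35 am, 5:45 am–7:45 am, 10:00 am–10:05 am, 10:30 am–11:20 am, 12:20 pm–12:50 pm, 1:05 pm–4:15 pm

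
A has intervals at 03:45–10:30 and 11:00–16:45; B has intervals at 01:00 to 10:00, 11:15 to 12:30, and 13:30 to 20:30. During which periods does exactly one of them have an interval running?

A but not B: 10:00–10:30, 11:00–11:15, 12:30–13:30.
B but not A: 01:00–03:45, 16:45–20:30.
Combining gives A △ B.

01:00–03:45, 10:00–10:30, 11:00–11:15, 12:30–13:30, 16:45–20:30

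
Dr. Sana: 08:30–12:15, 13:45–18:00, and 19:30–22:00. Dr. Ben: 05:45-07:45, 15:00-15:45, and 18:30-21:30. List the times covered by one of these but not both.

05:45–07:45, 08:30–12:15, 13:45–15:00, 15:45–18:00, 18:30–19:30, 21:30–22:00

A but not B: 08:30–12:15, 13:45–15:00, 15:45–18:00, 21:30–22:00.
B but not A: 05:45–07:45, 18:30–19:30.
Combining gives A △ B.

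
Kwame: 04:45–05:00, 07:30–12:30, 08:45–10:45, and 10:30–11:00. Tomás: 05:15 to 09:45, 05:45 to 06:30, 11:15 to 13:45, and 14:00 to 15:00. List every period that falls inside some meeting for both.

07:30-09:45, 11:15-12:30

Merge the first list: 04:45-05:00, 07:30-12:30.
Merge the second list: 05:15-09:45, 11:15-13:45, 14:00-15:00.
04:45-05:00 falls entirely outside B.
07:30-12:30 overlaps B on 07:30-09:45, 11:15-12:30.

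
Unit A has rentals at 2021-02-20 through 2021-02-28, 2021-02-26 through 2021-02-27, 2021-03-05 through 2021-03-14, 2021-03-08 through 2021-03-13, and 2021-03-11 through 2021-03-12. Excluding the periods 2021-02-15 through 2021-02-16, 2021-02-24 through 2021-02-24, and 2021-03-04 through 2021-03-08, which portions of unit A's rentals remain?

2021-02-20 through 2021-02-23, 2021-02-25 through 2021-02-28, 2021-03-09 through 2021-03-14

Merge the first list: 2021-02-20 through 2021-02-28, 2021-03-05 through 2021-03-14.
2021-02-20 through 2021-02-28 minus B → 2021-02-20 through 2021-02-23, 2021-02-25 through 2021-02-28.
2021-03-05 through 2021-03-14 minus B → 2021-03-09 through 2021-03-14.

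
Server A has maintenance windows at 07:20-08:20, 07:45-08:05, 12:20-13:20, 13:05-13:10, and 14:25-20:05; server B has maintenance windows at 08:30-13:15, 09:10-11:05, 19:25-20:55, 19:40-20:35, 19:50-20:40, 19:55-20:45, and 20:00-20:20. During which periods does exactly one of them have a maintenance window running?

07:20–08:20, 08:30–12:20, 13:15–13:20, 14:25–19:25, 20:05–20:55

First set merges to 07:20–08:20, 12:20–13:20, 14:25–20:05.
Second set merges to 08:30–13:15, 19:25–20:55.
A but not B: 07:20–08:20, 13:15–13:20, 14:25–19:25.
B but not A: 08:30–12:20, 20:05–20:55.
Combining gives A △ B.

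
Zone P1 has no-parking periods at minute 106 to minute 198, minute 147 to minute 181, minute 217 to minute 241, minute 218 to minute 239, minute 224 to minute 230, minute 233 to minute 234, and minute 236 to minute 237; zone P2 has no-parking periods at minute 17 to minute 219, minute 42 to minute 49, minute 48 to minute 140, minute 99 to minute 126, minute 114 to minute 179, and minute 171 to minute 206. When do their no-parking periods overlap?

A, merged: minute 106 to minute 198, minute 217 to minute 241.
B, merged: minute 17 to minute 219.
minute 106 to minute 198 meets the second set on minute 106 to minute 198.
minute 217 to minute 241 meets the second set on minute 217 to minute 219.

minute 106 to minute 198, minute 217 to minute 219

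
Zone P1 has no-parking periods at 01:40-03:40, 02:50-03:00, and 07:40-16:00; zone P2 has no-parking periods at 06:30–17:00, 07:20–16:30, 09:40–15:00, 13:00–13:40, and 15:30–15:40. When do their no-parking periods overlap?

07:40-16:00

Merge the first list: 01:40-03:40, 07:40-16:00.
Merge the second list: 06:30-17:00.
01:40-03:40 meets no B interval.
07:40-16:00 ∩ B → 07:40-16:00.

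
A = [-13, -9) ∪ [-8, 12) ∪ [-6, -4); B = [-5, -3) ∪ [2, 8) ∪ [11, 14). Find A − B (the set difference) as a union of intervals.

First set merges to [-13, -9), [-8, 12).
[-13, -9) is untouched.
[-8, 12) with B removed leaves [-8, -5), [-3, 2), [8, 11).

[-13, -9) ∪ [-8, -5) ∪ [-3, 2) ∪ [8, 11)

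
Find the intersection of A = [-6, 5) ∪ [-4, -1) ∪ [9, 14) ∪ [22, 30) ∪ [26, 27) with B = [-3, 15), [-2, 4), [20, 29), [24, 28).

First set merges to [-6, 5), [9, 14), [22, 30).
Second set merges to [-3, 15), [20, 29).
[-6, 5) overlaps B on [-3, 5).
[9, 14) overlaps B on [9, 14).
[22, 30) overlaps B on [22, 29).

[-3, 5) ∪ [9, 14) ∪ [22, 29)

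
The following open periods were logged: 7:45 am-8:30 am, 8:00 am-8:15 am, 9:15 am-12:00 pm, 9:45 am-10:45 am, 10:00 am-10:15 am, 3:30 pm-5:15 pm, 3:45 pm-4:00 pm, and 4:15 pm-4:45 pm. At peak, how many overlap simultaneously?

3

At 10:00 am, 3 of the intervals are simultaneously active.
No point has more.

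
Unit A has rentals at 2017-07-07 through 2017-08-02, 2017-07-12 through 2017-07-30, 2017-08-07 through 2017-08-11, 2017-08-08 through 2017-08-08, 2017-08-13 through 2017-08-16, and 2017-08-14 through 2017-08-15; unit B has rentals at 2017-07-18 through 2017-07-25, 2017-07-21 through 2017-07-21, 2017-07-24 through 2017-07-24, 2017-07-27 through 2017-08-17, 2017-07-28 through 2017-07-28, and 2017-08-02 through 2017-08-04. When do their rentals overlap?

2017-07-18 through 2017-07-25, 2017-07-27 through 2017-08-02, 2017-08-07 through 2017-08-11, 2017-08-13 through 2017-08-16

A, merged: 2017-07-07 through 2017-08-02, 2017-08-07 through 2017-08-11, 2017-08-13 through 2017-08-16.
B, merged: 2017-07-18 through 2017-07-25, 2017-07-27 through 2017-08-17.
2017-07-07 through 2017-08-02 overlaps B on 2017-07-18 through 2017-07-25, 2017-07-27 through 2017-08-02.
2017-08-07 through 2017-08-11 overlaps B on 2017-08-07 through 2017-08-11.
2017-08-13 through 2017-08-16 overlaps B on 2017-08-13 through 2017-08-16.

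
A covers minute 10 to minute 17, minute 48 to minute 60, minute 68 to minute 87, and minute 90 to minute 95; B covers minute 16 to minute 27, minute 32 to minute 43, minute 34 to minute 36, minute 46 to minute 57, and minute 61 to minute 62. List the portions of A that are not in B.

minute 10 to minute 16, minute 57 to minute 60, minute 68 to minute 87, minute 90 to minute 95

Merge the second list: minute 16 to minute 27, minute 32 to minute 43, minute 46 to minute 57, minute 61 to minute 62.
minute 10 to minute 17 \ B = minute 10 to minute 16.
minute 48 to minute 60 \ B = minute 57 to minute 60.
minute 68 to minute 87: nothing removed.
minute 90 to minute 95: nothing removed.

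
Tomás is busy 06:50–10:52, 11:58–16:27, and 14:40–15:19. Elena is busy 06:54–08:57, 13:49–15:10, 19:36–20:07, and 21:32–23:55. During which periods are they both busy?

Merge the first list: 06:50-10:52, 11:58-16:27.
06:50-10:52 overlaps B on 06:54-08:57.
11:58-16:27 overlaps B on 13:49-15:10.

06:54-08:57, 13:49-15:10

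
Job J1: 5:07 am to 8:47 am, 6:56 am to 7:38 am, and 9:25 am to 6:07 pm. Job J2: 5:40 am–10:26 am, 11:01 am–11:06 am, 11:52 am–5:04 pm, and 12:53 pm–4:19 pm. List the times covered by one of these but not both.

5:07 am–5:40 am, 8:47 am–9:25 am, 10:26 am–11:01 am, 11:06 am–11:52 am, 5:04 pm–6:07 pm

Merge the first list: 5:07 am–8:47 am, 9:25 am–6:07 pm.
Merge the second list: 5:40 am–10:26 am, 11:01 am–11:06 am, 11:52 am–5:04 pm.
A \ B = 5:07 am–5:40 am, 10:26 am–11:01 am, 11:06 am–11:52 am, 5:04 pm–6:07 pm.
B \ A = 8:47 am–9:25 am.
Union of the two gives the symmetric difference.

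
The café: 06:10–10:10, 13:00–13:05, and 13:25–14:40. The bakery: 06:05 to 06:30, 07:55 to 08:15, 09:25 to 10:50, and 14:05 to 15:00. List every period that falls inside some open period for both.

06:10–10:10 overlaps B on 06:10–06:30, 07:55–08:15, 09:25–10:10.
13:00–13:05 falls entirely outside B.
13:25–14:40 overlaps B on 14:05–14:40.

06:10–06:30, 07:55–08:15, 09:25–10:10, 14:05–14:40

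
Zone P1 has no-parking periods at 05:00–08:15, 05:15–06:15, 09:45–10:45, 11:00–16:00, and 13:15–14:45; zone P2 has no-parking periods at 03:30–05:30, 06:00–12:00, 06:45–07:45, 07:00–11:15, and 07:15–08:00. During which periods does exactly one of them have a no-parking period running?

03:30–05:00, 05:30–06:00, 08:15–09:45, 10:45–11:00, 12:00–16:00

Merge the first list: 05:00–08:15, 09:45–10:45, 11:00–16:00.
Merge the second list: 03:30–05:30, 06:00–12:00.
A \ B = 05:30–06:00, 12:00–16:00.
B \ A = 03:30–05:00, 08:15–09:45, 10:45–11:00.
Union of the two gives the symmetric difference.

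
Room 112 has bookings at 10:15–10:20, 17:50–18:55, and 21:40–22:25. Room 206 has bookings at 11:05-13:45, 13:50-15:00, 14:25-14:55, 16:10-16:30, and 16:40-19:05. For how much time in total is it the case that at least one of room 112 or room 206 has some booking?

Merge the second list: 11:05–13:45, 13:50–15:00, 16:10–16:30, 16:40–19:05.
A ∪ B = 10:15–10:20, 11:05–13:45, 13:50–15:00, 16:10–16:30, 16:40–19:05, 21:40–22:25.
Total: 5 min + 2 h 40 min + 1 h 10 min + 20 min + 2 h 25 min + 45 min = 7 h 25 min.

7 h 25 min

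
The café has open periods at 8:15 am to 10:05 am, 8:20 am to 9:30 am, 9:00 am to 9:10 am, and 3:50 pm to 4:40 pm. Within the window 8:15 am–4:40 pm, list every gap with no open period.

10:05 am–3:50 pm

The merged coverage is 8:15 am–10:05 am, 3:50 pm–4:40 pm.
Complement within 8:15 am–4:40 pm: 10:05 am–3:50 pm.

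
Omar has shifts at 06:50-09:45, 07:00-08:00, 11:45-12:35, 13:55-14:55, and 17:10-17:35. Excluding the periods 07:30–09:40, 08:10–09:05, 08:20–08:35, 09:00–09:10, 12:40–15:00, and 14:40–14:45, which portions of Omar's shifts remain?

Merge the first list: 06:50–09:45, 11:45–12:35, 13:55–14:55, 17:10–17:35.
Merge the second list: 07:30–09:40, 12:40–15:00.
06:50–09:45 \ B = 06:50–07:30, 09:40–09:45.
11:45–12:35: nothing removed.
13:55–14:55: entirely removed.
17:10–17:35: nothing removed.

06:50–07:30, 09:40–09:45, 11:45–12:35, 17:10–17:35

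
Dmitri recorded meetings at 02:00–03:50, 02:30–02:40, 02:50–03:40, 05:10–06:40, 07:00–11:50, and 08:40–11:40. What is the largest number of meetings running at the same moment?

2

Walk the sorted start/end points keeping a running depth.
The depth first hits 2 at 02:30.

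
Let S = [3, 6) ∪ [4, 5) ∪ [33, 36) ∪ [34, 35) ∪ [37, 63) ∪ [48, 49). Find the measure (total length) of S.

32

Merged: [3, 6), [33, 36), [37, 63).
Lengths: 3 + 3 + 26 = 32.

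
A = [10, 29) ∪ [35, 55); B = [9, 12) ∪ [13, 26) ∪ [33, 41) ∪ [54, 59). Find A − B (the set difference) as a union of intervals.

[10, 29) with B removed leaves [12, 13), [26, 29).
[35, 55) with B removed leaves [41, 54).

[12, 13) ∪ [26, 29) ∪ [41, 54)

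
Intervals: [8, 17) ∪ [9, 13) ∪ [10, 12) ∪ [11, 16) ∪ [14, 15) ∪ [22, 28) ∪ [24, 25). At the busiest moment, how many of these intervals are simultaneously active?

Walk the sorted start/end points keeping a running depth.
The depth first hits 4 at 11.

4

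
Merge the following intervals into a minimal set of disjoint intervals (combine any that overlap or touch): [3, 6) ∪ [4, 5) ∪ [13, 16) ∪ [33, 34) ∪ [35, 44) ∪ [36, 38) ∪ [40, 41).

[4, 5) overlaps/touches [3, 6) → extend to [3, 6).
[13, 16) is disjoint → start new block.
[33, 34) is disjoint → start new block.
[35, 44) is disjoint → start new block.
[36, 38) overlaps/touches [35, 44) → extend to [35, 44).
[40, 41) overlaps/touches [35, 44) → extend to [35, 44).

[3, 6) ∪ [13, 16) ∪ [33, 34) ∪ [35, 44)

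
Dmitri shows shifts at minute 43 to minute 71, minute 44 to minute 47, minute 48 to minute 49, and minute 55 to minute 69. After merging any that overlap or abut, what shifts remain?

minute 44 to minute 47 overlaps/touches minute 43 to minute 71 → extend to minute 43 to minute 71.
minute 48 to minute 49 overlaps/touches minute 43 to minute 71 → extend to minute 43 to minute 71.
minute 55 to minute 69 overlaps/touches minute 43 to minute 71 → extend to minute 43 to minute 71.

minute 43 to minute 71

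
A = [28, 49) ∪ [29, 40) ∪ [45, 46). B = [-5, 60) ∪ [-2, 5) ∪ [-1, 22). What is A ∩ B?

A, merged: [28, 49).
B, merged: [-5, 60).
[28, 49) ∩ B → [28, 49).

[28, 49)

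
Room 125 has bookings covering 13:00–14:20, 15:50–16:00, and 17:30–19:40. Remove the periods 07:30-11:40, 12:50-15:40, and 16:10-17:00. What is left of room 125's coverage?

13:00–14:20 lies entirely inside B → drops out.
15:50–16:00 is untouched.
17:30–19:40 is untouched.

15:50–16:00, 17:30–19:40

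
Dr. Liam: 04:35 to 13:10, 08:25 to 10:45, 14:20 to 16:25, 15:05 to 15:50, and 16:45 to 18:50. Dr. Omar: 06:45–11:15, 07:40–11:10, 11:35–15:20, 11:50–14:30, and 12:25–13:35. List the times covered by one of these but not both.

First set merges to 04:35-13:10, 14:20-16:25, 16:45-18:50.
Second set merges to 06:45-11:15, 11:35-15:20.
Only in the first: 04:35-06:45, 11:15-11:35, 15:20-16:25, 16:45-18:50.
Only in the second: 13:10-14:20.
Together these are the periods covered by exactly one.

04:35-06:45, 11:15-11:35, 13:10-14:20, 15:20-16:25, 16:45-18:50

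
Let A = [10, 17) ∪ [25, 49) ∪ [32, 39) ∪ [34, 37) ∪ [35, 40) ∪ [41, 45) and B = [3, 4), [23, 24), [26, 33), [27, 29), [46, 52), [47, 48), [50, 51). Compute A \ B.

[10, 17) ∪ [25, 26) ∪ [33, 46)

First set merges to [10, 17), [25, 49).
Second set merges to [3, 4), [23, 24), [26, 33), [46, 52).
[10, 17) is untouched.
[25, 49) with B removed leaves [25, 26), [33, 46).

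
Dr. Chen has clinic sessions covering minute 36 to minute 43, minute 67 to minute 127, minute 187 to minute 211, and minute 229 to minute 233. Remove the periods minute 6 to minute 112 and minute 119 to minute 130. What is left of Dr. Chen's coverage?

minute 36 to minute 43 lies entirely inside B → drops out.
minute 67 to minute 127 with B removed leaves minute 112 to minute 119.
minute 187 to minute 211 is untouched.
minute 229 to minute 233 is untouched.

minute 112 to minute 119, minute 187 to minute 211, minute 229 to minute 233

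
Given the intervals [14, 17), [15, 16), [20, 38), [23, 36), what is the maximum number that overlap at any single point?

Sweep endpoints in order; track running count of active intervals.
Peak of 2 reached at 15.

2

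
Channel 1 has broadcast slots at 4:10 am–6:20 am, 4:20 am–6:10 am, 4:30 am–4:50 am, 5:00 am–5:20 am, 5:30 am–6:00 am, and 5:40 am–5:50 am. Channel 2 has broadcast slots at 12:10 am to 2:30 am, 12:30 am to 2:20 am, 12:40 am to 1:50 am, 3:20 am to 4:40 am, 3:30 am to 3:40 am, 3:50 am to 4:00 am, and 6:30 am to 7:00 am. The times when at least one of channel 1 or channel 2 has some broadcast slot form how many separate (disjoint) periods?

A, merged: 4:10 am–6:20 am.
B, merged: 12:10 am–2:30 am, 3:20 am–4:40 am, 6:30 am–7:00 am.
A ∪ B = 12:10 am–2:30 am, 3:20 am–6:20 am, 6:30 am–7:00 am.
That is 3 disjoint pieces.

3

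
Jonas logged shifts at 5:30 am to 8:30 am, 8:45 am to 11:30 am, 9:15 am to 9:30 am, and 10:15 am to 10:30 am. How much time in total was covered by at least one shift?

Merged: 5:30 am–8:30 am, 8:45 am–11:30 am.
Lengths: 3 h + 2 h 45 min = 5 h 45 min.

5 h 45 min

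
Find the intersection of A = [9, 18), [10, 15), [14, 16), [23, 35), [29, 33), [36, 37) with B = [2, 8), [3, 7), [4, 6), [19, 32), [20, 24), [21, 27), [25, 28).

First set merges to [9, 18), [23, 35), [36, 37).
Second set merges to [2, 8), [19, 32).
[9, 18): no overlap with the second set.
[23, 35) meets the second set on [23, 32).
[36, 37): no overlap with the second set.

[23, 32)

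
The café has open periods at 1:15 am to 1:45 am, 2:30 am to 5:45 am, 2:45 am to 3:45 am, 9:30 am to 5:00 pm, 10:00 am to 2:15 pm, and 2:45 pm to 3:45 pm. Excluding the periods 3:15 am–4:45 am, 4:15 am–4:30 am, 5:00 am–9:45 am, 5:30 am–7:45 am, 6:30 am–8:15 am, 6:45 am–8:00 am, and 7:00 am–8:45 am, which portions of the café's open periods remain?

1:15 am–1:45 am, 2:30 am–3:15 am, 4:45 am–5:00 am, 9:45 am–5:00 pm

A, merged: 1:15 am–1:45 am, 2:30 am–5:45 am, 9:30 am–5:00 pm.
B, merged: 3:15 am–4:45 am, 5:00 am–9:45 am.
1:15 am–1:45 am: no B overlap → unchanged.
2:30 am–5:45 am minus B → 2:30 am–3:15 am, 4:45 am–5:00 am.
9:30 am–5:00 pm minus B → 9:45 am–5:00 pm.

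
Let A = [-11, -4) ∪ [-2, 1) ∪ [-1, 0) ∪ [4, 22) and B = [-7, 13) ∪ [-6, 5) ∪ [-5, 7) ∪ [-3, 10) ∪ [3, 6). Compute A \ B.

[-11, -7) ∪ [13, 22)

First set merges to [-11, -4), [-2, 1), [4, 22).
Second set merges to [-7, 13).
[-11, -4) \ B = [-11, -7).
[-2, 1): entirely removed.
[4, 22) \ B = [13, 22).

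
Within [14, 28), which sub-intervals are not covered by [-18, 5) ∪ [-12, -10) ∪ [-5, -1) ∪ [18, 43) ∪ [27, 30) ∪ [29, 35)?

After merging, the occupied span is [-18, 5), [18, 43).
Uncovered inside [14, 28): [14, 18).

[14, 18)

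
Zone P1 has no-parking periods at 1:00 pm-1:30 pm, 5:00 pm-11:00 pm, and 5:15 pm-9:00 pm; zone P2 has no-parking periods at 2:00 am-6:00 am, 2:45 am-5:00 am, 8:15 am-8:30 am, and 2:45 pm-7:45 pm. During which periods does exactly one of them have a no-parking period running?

First set merges to 1:00 pm–1:30 pm, 5:00 pm–11:00 pm.
Second set merges to 2:00 am–6:00 am, 8:15 am–8:30 am, 2:45 pm–7:45 pm.
A \ B = 1:00 pm–1:30 pm, 7:45 pm–11:00 pm.
B \ A = 2:00 am–6:00 am, 8:15 am–8:30 am, 2:45 pm–5:00 pm.
Union of the two gives the symmetric difference.

2:00 am–6:00 am, 8:15 am–8:30 am, 1:00 pm–1:30 pm, 2:45 pm–5:00 pm, 7:45 pm–11:00 pm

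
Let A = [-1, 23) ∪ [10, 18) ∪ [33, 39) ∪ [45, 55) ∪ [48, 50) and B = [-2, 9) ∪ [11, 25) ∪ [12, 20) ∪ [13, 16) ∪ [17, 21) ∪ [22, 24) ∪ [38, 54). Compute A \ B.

First set merges to [-1, 23), [33, 39), [45, 55).
Second set merges to [-2, 9), [11, 25), [38, 54).
[-1, 23) with B removed leaves [9, 11).
[33, 39) with B removed leaves [33, 38).
[45, 55) with B removed leaves [54, 55).

[9, 11) ∪ [33, 38) ∪ [54, 55)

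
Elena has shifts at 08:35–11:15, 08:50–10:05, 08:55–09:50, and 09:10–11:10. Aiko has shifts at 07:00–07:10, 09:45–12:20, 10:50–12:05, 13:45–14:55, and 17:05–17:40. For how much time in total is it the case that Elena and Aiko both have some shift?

Merge the first list: 08:35-11:15.
Merge the second list: 07:00-07:10, 09:45-12:20, 13:45-14:55, 17:05-17:40.
A ∩ B = 09:45-11:15.
Total: 1 h 30 min.

1 h 30 min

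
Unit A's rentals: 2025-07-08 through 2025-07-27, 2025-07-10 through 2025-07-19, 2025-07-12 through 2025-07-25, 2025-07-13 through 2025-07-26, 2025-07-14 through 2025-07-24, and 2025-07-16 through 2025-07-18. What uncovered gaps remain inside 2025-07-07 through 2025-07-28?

The merged coverage is 2025-07-08 through 2025-07-27.
Uncovered inside 2025-07-07 through 2025-07-28: 2025-07-07 through 2025-07-07, 2025-07-28 through 2025-07-28.

2025-07-07 through 2025-07-07, 2025-07-28 through 2025-07-28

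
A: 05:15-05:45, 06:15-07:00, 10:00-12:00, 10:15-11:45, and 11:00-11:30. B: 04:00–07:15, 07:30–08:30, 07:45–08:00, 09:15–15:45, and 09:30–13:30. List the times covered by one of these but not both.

04:00-05:15, 05:45-06:15, 07:00-07:15, 07:30-08:30, 09:15-10:00, 12:00-15:45

Merge the first list: 05:15-05:45, 06:15-07:00, 10:00-12:00.
Merge the second list: 04:00-07:15, 07:30-08:30, 09:15-15:45.
Only in the first: none.
Only in the second: 04:00-05:15, 05:45-06:15, 07:00-07:15, 07:30-08:30, 09:15-10:00, 12:00-15:45.
Together these are the periods covered by exactly one.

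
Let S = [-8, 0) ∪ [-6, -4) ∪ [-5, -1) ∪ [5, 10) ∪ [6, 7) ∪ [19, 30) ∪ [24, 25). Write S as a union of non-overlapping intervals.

[-6, -4) overlaps/touches [-8, 0) → extend to [-8, 0).
[-5, -1) overlaps/touches [-8, 0) → extend to [-8, 0).
[5, 10) is disjoint → start new block.
[6, 7) overlaps/touches [5, 10) → extend to [5, 10).
[19, 30) is disjoint → start new block.
[24, 25) overlaps/touches [19, 30) → extend to [19, 30).

[-8, 0) ∪ [5, 10) ∪ [19, 30)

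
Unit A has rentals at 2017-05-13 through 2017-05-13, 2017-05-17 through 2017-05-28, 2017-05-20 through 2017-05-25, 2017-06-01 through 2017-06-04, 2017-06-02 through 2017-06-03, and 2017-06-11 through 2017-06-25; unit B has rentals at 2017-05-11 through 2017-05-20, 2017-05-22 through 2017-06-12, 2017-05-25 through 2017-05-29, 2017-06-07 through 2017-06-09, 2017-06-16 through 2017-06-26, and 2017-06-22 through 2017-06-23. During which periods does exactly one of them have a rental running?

First set merges to 2017-05-13 through 2017-05-13, 2017-05-17 through 2017-05-28, 2017-06-01 through 2017-06-04, 2017-06-11 through 2017-06-25.
Second set merges to 2017-05-11 through 2017-05-20, 2017-05-22 through 2017-06-12, 2017-06-16 through 2017-06-26.
A but not B: 2017-05-21 through 2017-05-21, 2017-06-13 through 2017-06-15.
B but not A: 2017-05-11 through 2017-05-12, 2017-05-14 through 2017-05-16, 2017-05-29 through 2017-05-31, 2017-06-05 through 2017-06-10, 2017-06-26 through 2017-06-26.
Combining gives A △ B.

2017-05-11 through 2017-05-12, 2017-05-14 through 2017-05-16, 2017-05-21 through 2017-05-21, 2017-05-29 through 2017-05-31, 2017-06-05 through 2017-06-10, 2017-06-13 through 2017-06-15, 2017-06-26 through 2017-06-26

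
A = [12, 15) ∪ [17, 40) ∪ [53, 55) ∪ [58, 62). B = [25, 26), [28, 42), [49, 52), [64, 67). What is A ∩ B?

[12, 15) falls entirely outside B.
[17, 40) overlaps B on [25, 26), [28, 40).
[53, 55) falls entirely outside B.
[58, 62) falls entirely outside B.

[25, 26) ∪ [28, 40)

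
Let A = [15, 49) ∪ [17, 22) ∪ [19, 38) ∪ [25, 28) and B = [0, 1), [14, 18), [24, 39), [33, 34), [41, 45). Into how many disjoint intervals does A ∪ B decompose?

2

Merge the first list: [15, 49).
Merge the second list: [0, 1), [14, 18), [24, 39), [41, 45).
A ∪ B = [0, 1), [14, 49).
That is 2 disjoint pieces.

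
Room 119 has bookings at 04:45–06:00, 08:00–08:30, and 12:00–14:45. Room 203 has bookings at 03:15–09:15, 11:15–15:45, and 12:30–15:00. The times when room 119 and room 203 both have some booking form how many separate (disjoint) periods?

3

Second set merges to 03:15–09:15, 11:15–15:45.
A ∩ B = 04:45–06:00, 08:00–08:30, 12:00–14:45.
That is 3 disjoint pieces.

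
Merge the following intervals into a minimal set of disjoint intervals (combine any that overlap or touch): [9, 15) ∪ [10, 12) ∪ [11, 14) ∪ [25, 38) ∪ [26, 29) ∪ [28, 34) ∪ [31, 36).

[10, 12) overlaps/touches [9, 15) → extend to [9, 15).
[11, 14) overlaps/touches [9, 15) → extend to [9, 15).
[25, 38) is disjoint → start new block.
[26, 29) overlaps/touches [25, 38) → extend to [25, 38).
[28, 34) overlaps/touches [25, 38) → extend to [25, 38).
[31, 36) overlaps/touches [25, 38) → extend to [25, 38).

[9, 15) ∪ [25, 38)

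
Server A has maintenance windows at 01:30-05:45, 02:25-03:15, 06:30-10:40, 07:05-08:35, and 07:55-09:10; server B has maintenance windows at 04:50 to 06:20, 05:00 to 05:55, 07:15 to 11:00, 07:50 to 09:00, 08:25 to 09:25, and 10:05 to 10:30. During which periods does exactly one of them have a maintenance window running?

01:30–04:50, 05:45–06:20, 06:30–07:15, 10:40–11:00

First set merges to 01:30–05:45, 06:30–10:40.
Second set merges to 04:50–06:20, 07:15–11:00.
A but not B: 01:30–04:50, 06:30–07:15.
B but not A: 05:45–06:20, 10:40–11:00.
Combining gives A △ B.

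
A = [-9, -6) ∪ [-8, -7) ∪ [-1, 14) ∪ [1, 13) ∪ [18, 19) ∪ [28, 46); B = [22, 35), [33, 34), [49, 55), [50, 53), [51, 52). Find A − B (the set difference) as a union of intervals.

[-9, -6) ∪ [-1, 14) ∪ [18, 19) ∪ [35, 46)

Merge the first list: [-9, -6), [-1, 14), [18, 19), [28, 46).
Merge the second list: [22, 35), [49, 55).
[-9, -6) is untouched.
[-1, 14) is untouched.
[18, 19) is untouched.
[28, 46) with B removed leaves [35, 46).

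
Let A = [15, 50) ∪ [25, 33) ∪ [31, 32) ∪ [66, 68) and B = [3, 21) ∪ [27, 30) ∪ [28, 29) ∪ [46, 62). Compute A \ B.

First set merges to [15, 50), [66, 68).
Second set merges to [3, 21), [27, 30), [46, 62).
[15, 50) \ B = [21, 27), [30, 46).
[66, 68): nothing removed.

[21, 27) ∪ [30, 46) ∪ [66, 68)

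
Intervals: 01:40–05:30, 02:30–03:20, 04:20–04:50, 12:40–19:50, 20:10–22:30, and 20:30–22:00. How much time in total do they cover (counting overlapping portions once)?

Merged: 01:40-05:30, 12:40-19:50, 20:10-22:30.
Lengths: 3 h 50 min + 7 h 10 min + 2 h 20 min = 13 h 20 min.

13 h 20 min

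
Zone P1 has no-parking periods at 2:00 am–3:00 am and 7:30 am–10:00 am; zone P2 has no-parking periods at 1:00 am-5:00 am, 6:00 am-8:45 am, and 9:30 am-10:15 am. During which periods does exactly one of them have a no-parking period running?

1:00 am–2:00 am, 3:00 am–5:00 am, 6:00 am–7:30 am, 8:45 am–9:30 am, 10:00 am–10:15 am

A but not B: 8:45 am–9:30 am.
B but not A: 1:00 am–2:00 am, 3:00 am–5:00 am, 6:00 am–7:30 am, 10:00 am–10:15 am.
Combining gives A △ B.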